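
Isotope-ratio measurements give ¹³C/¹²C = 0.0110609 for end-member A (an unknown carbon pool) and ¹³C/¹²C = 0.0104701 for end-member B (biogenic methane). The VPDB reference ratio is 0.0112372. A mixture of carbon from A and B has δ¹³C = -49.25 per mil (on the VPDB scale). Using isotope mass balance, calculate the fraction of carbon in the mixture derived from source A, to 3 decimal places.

0.362

δ_A = (0.0110609/0.0112372 − 1)×1000 = (0.984311 − 1)×1000 = -15.689 per mil
δ_B = (0.0104701/0.0112372 − 1)×1000 = (0.931736 − 1)×1000 = -68.264 per mil
f_A = (δ_mix − δ_B)/(δ_A − δ_B) = (-49.25 − (-68.264))/(-15.689 − (-68.264))
f_A = 19.014 / 52.575 = 0.3617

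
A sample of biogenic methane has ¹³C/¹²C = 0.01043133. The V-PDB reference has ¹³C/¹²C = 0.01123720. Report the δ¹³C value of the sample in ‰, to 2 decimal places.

-71.71‰

δ¹³C = (R_sample / R_standard − 1) × 1000
R_sample / R_standard = 0.01043133 / 0.01123720 = 0.928286
δ¹³C = (0.928286 − 1) × 1000 = -71.714‰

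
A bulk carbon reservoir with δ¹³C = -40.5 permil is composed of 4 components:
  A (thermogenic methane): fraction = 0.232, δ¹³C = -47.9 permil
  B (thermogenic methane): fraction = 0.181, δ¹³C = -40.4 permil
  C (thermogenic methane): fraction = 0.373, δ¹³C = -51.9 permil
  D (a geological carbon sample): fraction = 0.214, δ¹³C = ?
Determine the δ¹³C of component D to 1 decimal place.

Isotope mass balance: δ_bulk = Σ fᵢ·δᵢ.
-40.5 = 0.232×(-47.9) + 0.181×(-40.4) + 0.373×(-51.9) + 0.214×δ_D
0.214·δ_D = -40.5 − (-37.784) = -2.716
δ_D = -2.716 / 0.214 = -12.69 permil

-12.7 permil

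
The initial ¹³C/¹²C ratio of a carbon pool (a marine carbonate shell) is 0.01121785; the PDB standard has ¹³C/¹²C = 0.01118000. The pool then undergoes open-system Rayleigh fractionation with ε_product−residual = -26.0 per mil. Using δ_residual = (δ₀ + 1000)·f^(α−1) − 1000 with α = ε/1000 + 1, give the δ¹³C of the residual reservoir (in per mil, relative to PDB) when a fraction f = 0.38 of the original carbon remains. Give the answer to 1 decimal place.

δ₀ = (0.01121785/0.01118000 − 1)×1000 = (1.003386 − 1)×1000 = 3.386 per mil
α − 1 = ε/1000 = -0.0260
f^(α−1) = 0.38^(-0.0260) = 1.025476
δ_res = (3.386 + 1000) × 1.025476 − 1000 = 1028.948 − 1000 = 28.95 per mil

28.9 per mil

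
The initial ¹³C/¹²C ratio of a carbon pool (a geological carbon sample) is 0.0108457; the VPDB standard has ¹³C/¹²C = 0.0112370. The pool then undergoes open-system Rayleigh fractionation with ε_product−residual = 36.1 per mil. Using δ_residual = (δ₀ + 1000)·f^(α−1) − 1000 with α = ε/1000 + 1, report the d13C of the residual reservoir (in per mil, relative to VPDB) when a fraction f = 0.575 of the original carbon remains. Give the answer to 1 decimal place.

-53.9 per mil

δ₀ = (0.0108457/0.0112370 − 1)×1000 = (0.965178 − 1)×1000 = -34.822 per mil
α − 1 = ε/1000 = 0.0361
f^(α−1) = 0.575^(0.0361) = 0.980221
δ_res = (-34.822 + 1000) × 0.980221 − 1000 = 946.087 − 1000 = -53.91 per mil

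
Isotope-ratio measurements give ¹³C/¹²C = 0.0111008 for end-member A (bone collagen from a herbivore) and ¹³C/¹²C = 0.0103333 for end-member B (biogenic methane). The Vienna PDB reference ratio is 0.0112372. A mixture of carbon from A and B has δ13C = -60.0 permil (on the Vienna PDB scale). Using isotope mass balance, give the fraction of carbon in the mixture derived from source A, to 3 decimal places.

0.299

δ_A = (0.0111008/0.0112372 − 1)×1000 = (0.987862 − 1)×1000 = -12.138 permil
δ_B = (0.0103333/0.0112372 − 1)×1000 = (0.919562 − 1)×1000 = -80.438 permil
f_A = (δ_mix − δ_B)/(δ_A − δ_B) = (-60.0 − (-80.438))/(-12.138 − (-80.438))
f_A = 20.438 / 68.300 = 0.2992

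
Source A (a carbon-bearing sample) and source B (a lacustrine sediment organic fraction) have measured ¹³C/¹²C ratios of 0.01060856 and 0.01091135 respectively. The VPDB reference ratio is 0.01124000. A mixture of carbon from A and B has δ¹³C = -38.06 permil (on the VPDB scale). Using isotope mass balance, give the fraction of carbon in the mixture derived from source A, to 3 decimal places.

0.327

δ_A = (0.01060856/0.01124000 − 1)×1000 = (0.943822 − 1)×1000 = -56.178 permil
δ_B = (0.01091135/0.01124000 − 1)×1000 = (0.970761 − 1)×1000 = -29.239 permil
f_A = (δ_mix − δ_B)/(δ_A − δ_B) = (-38.06 − (-29.239))/(-56.178 − (-29.239))
f_A = -8.821 / -26.939 = 0.3274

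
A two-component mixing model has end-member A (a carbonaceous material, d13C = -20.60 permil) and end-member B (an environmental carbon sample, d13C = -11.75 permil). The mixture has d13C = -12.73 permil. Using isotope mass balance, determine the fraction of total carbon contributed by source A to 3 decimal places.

δ_mix = f_A·δ_A + (1 − f_A)·δ_B  ⇒  f_A = (δ_mix − δ_B)/(δ_A − δ_B)
f_A = (-12.73 − (-11.75)) / (-20.60 − (-11.75))
f_A = -0.98 / -8.85 = 0.1107

0.111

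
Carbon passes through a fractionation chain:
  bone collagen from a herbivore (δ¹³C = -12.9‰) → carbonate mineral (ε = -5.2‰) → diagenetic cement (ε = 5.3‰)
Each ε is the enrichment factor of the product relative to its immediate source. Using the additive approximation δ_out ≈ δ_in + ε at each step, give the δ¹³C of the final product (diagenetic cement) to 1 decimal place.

step 1: δ ≈ -12.9 + (-5.2) = -18.1‰
step 2: δ ≈ -18.1 + (5.3) = -12.8‰

-12.8‰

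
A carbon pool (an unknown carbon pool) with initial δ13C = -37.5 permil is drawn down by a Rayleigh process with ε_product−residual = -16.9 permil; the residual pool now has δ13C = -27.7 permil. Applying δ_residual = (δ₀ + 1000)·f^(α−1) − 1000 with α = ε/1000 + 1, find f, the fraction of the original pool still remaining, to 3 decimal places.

α − 1 = ε/1000 = -0.0169
(δ_res + 1000)/(δ₀ + 1000) = (-27.7 + 1000)/(-37.5 + 1000) = 972.3/962.5 = 1.010182
f = 1.010182^(1/-0.0169) = exp(ln(1.010182)/-0.0169) = exp(0.01013/-0.0169)
f = exp(-0.5994) = 0.5491

0.549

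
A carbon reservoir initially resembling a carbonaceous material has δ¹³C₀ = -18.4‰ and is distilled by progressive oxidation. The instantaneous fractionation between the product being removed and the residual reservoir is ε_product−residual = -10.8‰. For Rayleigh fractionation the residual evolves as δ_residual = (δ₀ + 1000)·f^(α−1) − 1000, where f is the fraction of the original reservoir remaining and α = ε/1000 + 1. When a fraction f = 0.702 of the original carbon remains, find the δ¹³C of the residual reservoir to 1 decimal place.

Rayleigh residual: δ_res = (δ₀ + 1000)·f^(α−1) − 1000
α = ε/1000 + 1 = 0.98920, so α − 1 = -0.01080
f^(α−1) = 0.702^(-0.01080) = 1.003829
δ_res = (-18.4 + 1000) × 1.003829 − 1000 = 985.358 − 1000 = -14.64‰

-14.6‰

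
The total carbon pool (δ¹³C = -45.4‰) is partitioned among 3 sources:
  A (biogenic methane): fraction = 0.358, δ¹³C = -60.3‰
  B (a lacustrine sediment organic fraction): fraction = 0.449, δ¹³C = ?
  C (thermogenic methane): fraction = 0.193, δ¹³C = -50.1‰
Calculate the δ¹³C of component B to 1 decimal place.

Isotope mass balance: δ_bulk = Σ fᵢ·δᵢ.
-45.4 = 0.358×(-60.3) + 0.449×δ_B + 0.193×(-50.1)
0.449·δ_B = -45.4 − (-31.257) = -14.143
δ_B = -14.143 / 0.449 = -31.50‰

-31.5‰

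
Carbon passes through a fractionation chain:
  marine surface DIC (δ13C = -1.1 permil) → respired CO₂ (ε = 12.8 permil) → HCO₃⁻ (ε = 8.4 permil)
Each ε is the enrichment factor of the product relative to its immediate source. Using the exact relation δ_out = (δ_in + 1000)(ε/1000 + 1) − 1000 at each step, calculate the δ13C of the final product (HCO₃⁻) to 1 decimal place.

20.2 permil

step 1: δ = (-1.10 + 1000)·(12.8/1000 + 1) − 1000 = 11.69 permil
step 2: δ = (11.69 + 1000)·(8.4/1000 + 1) − 1000 = 20.18 permil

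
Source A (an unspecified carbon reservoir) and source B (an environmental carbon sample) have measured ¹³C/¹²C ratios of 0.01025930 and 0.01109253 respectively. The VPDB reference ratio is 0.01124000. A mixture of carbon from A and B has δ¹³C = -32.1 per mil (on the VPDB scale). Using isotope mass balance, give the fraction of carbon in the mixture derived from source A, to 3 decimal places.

0.256

δ_A = (0.01025930/0.01124000 − 1)×1000 = (0.912749 − 1)×1000 = -87.251 per mil
δ_B = (0.01109253/0.01124000 − 1)×1000 = (0.986880 − 1)×1000 = -13.120 per mil
f_A = (δ_mix − δ_B)/(δ_A − δ_B) = (-32.1 − (-13.120))/(-87.251 − (-13.120))
f_A = -18.980 / -74.131 = 0.2560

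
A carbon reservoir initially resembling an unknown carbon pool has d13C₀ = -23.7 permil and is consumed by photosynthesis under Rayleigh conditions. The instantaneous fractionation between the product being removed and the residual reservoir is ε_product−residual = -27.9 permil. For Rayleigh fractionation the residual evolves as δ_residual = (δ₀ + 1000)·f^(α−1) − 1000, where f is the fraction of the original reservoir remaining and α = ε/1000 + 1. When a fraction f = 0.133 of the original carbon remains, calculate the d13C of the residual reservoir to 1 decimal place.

Rayleigh residual: δ_res = (δ₀ + 1000)·f^(α−1) − 1000
α = ε/1000 + 1 = 0.97210, so α − 1 = -0.02790
f^(α−1) = 0.133^(-0.02790) = 1.057900
δ_res = (-23.7 + 1000) × 1.057900 − 1000 = 1032.828 − 1000 = 32.83 permil

32.8 permil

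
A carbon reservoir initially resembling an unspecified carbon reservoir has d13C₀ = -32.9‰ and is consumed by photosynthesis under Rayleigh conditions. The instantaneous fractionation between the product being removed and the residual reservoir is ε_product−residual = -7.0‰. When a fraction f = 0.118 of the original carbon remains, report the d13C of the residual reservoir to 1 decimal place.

Rayleigh residual: δ_res = (δ₀ + 1000)·f^(α−1) − 1000
α = ε/1000 + 1 = 0.99300, so α − 1 = -0.00700
f^(α−1) = 0.118^(-0.00700) = 1.015072
δ_res = (-32.9 + 1000) × 1.015072 − 1000 = 981.676 − 1000 = -18.32‰

-18.3‰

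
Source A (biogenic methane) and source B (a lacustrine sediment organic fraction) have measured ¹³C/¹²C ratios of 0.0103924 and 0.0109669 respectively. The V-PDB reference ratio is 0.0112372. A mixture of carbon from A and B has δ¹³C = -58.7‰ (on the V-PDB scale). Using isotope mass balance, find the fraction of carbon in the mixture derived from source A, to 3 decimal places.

δ_A = (0.0103924/0.0112372 − 1)×1000 = (0.924821 − 1)×1000 = -75.179‰
δ_B = (0.0109669/0.0112372 − 1)×1000 = (0.975946 − 1)×1000 = -24.054‰
f_A = (δ_mix − δ_B)/(δ_A − δ_B) = (-58.7 − (-24.054))/(-75.179 − (-24.054))
f_A = -34.646 / -51.125 = 0.6777

0.678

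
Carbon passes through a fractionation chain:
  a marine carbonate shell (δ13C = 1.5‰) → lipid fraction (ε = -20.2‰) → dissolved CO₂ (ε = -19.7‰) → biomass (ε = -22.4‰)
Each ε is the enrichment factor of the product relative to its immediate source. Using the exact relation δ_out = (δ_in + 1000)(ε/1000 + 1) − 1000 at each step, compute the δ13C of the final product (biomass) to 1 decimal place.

step 1: δ = (1.50 + 1000)·(-20.2/1000 + 1) − 1000 = -18.73‰
step 2: δ = (-18.73 + 1000)·(-19.7/1000 + 1) − 1000 = -38.06‰
step 3: δ = (-38.06 + 1000)·(-22.4/1000 + 1) − 1000 = -59.61‰

-59.6‰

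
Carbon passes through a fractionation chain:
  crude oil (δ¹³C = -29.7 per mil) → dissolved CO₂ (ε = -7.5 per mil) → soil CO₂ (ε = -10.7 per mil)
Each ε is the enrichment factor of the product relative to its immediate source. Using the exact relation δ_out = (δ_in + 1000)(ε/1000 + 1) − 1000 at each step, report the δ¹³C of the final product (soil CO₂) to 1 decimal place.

-47.3 per mil

step 1: δ = (-29.70 + 1000)·(-7.5/1000 + 1) − 1000 = -36.98 per mil
step 2: δ = (-36.98 + 1000)·(-10.7/1000 + 1) − 1000 = -47.28 per mil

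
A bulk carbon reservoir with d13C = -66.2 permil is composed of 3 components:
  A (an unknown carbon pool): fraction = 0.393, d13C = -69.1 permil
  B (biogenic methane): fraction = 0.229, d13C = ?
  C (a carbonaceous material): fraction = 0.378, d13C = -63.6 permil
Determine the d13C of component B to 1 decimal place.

-65.5 permil

Isotope mass balance: δ_bulk = Σ fᵢ·δᵢ.
-66.2 = 0.393×(-69.1) + 0.229×δ_B + 0.378×(-63.6)
0.229·δ_B = -66.2 − (-51.197) = -15.003
δ_B = -15.003 / 0.229 = -65.51 permil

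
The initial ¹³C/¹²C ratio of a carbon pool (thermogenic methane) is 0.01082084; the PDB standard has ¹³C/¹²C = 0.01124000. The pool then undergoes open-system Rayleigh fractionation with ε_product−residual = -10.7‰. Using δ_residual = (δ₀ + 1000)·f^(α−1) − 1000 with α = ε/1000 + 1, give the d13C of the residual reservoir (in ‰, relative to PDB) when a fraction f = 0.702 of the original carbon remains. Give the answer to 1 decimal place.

δ₀ = (0.01082084/0.01124000 − 1)×1000 = (0.962708 − 1)×1000 = -37.292‰
α − 1 = ε/1000 = -0.0107
f^(α−1) = 0.702^(-0.0107) = 1.003793
δ_res = (-37.292 + 1000) × 1.003793 − 1000 = 966.360 − 1000 = -33.64‰

-33.6‰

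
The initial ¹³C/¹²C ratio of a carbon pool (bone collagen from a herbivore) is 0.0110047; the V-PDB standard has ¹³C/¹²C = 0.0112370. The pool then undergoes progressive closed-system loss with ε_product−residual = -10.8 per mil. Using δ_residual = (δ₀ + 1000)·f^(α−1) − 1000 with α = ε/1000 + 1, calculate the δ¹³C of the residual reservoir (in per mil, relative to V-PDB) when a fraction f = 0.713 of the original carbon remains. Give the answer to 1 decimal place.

-17.1 per mil

δ₀ = (0.0110047/0.0112370 − 1)×1000 = (0.979327 − 1)×1000 = -20.673 per mil
α − 1 = ε/1000 = -0.0108
f^(α−1) = 0.713^(-0.0108) = 1.003660
δ_res = (-20.673 + 1000) × 1.003660 − 1000 = 982.912 − 1000 = -17.09 per mil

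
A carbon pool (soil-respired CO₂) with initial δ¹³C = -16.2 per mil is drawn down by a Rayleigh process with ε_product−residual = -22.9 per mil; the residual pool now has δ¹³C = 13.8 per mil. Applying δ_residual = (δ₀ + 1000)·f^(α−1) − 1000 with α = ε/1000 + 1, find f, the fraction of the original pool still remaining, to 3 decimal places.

α − 1 = ε/1000 = -0.0229
(δ_res + 1000)/(δ₀ + 1000) = (13.8 + 1000)/(-16.2 + 1000) = 1013.8/983.8 = 1.030494
f = 1.030494^(1/-0.0229) = exp(ln(1.030494)/-0.0229) = exp(0.03004/-0.0229)
f = exp(-1.3117) = 0.2694

0.269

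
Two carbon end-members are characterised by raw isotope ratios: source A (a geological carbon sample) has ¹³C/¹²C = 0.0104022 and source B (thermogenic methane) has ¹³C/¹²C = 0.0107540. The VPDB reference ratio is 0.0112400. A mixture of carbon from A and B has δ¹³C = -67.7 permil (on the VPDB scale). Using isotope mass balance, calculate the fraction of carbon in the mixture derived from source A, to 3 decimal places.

0.782

δ_A = (0.0104022/0.0112400 − 1)×1000 = (0.925463 − 1)×1000 = -74.537 permil
δ_B = (0.0107540/0.0112400 − 1)×1000 = (0.956762 − 1)×1000 = -43.238 permil
f_A = (δ_mix − δ_B)/(δ_A − δ_B) = (-67.7 − (-43.238))/(-74.537 − (-43.238))
f_A = -24.462 / -31.299 = 0.7815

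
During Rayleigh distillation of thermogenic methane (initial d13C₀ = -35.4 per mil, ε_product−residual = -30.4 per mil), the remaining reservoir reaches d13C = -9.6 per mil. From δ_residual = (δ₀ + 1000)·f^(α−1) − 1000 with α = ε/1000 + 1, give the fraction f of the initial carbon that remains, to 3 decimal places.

α − 1 = ε/1000 = -0.0304
(δ_res + 1000)/(δ₀ + 1000) = (-9.6 + 1000)/(-35.4 + 1000) = 990.4/964.6 = 1.026747
f = 1.026747^(1/-0.0304) = exp(ln(1.026747)/-0.0304) = exp(0.02640/-0.0304)
f = exp(-0.8683) = 0.4197

0.420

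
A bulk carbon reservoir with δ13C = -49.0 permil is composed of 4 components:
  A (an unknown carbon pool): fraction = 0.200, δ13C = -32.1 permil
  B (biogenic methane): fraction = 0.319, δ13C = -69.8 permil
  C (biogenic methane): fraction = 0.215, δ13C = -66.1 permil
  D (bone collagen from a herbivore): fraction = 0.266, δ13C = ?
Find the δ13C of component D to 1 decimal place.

Isotope mass balance: δ_bulk = Σ fᵢ·δᵢ.
-49.0 = 0.200×(-32.1) + 0.319×(-69.8) + 0.215×(-66.1) + 0.266×δ_D
0.266·δ_D = -49.0 − (-42.898) = -6.102
δ_D = -6.102 / 0.266 = -22.94 permil

-22.9 permil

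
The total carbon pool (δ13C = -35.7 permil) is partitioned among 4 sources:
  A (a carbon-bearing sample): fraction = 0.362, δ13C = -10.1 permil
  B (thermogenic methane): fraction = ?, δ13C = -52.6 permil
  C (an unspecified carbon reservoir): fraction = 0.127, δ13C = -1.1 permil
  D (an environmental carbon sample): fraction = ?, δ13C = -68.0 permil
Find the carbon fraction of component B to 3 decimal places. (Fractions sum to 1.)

Let f_B and f_D be the unknown fractions; fractions sum to 1 so f_B + f_D = 0.511.
Mass balance: Σ fᵢ·δᵢ = δ_bulk ⇒ f_B·(-52.6) + f_D·(-68.0) = -35.7 − (-3.796) = -31.904
Substitute f_D = 0.511 − f_B:
f_B·(-52.6 − -68.0) = -31.904 − 0.511×(-68.0) = 2.844
f_B = 2.844 / 15.4 = 0.1847

0.185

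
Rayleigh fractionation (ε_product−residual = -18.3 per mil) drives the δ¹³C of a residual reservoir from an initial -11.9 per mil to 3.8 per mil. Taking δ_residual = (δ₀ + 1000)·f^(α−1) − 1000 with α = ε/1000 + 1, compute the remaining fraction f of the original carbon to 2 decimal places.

0.42

α − 1 = ε/1000 = -0.0183
(δ_res + 1000)/(δ₀ + 1000) = (3.8 + 1000)/(-11.9 + 1000) = 1003.8/988.1 = 1.015889
f = 1.015889^(1/-0.0183) = exp(ln(1.015889)/-0.0183) = exp(0.01576/-0.0183)
f = exp(-0.8614) = 0.4226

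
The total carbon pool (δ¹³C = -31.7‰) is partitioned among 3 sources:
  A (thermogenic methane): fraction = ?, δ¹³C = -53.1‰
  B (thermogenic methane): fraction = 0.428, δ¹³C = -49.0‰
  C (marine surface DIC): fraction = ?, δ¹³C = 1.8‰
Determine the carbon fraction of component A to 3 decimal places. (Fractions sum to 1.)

Let f_A and f_C be the unknown fractions; fractions sum to 1 so f_A + f_C = 0.572.
Mass balance: Σ fᵢ·δᵢ = δ_bulk ⇒ f_A·(-53.1) + f_C·(1.8) = -31.7 − (-20.972) = -10.728
Substitute f_C = 0.572 − f_A:
f_A·(-53.1 − 1.8) = -10.728 − 0.572×(1.8) = -11.758
f_A = -11.758 / -54.9 = 0.2142

0.214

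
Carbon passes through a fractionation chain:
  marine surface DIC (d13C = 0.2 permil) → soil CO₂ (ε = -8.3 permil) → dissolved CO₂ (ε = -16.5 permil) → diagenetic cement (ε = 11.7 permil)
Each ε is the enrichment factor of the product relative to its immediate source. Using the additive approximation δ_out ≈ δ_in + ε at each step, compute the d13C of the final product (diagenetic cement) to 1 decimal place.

step 1: δ ≈ 0.2 + (-8.3) = -8.1 permil
step 2: δ ≈ -8.1 + (-16.5) = -24.6 permil
step 3: δ ≈ -24.6 + (11.7) = -12.9 permil

-12.9 permil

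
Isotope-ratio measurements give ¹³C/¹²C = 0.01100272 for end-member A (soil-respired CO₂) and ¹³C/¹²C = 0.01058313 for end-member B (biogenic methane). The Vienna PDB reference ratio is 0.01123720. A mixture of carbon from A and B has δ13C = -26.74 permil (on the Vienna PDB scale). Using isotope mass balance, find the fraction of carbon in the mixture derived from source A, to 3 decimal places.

δ_A = (0.01100272/0.01123720 − 1)×1000 = (0.979134 − 1)×1000 = -20.866 permil
δ_B = (0.01058313/0.01123720 − 1)×1000 = (0.941794 − 1)×1000 = -58.206 permil
f_A = (δ_mix − δ_B)/(δ_A − δ_B) = (-26.74 − (-58.206))/(-20.866 − (-58.206))
f_A = 31.466 / 37.339 = 0.8427

0.843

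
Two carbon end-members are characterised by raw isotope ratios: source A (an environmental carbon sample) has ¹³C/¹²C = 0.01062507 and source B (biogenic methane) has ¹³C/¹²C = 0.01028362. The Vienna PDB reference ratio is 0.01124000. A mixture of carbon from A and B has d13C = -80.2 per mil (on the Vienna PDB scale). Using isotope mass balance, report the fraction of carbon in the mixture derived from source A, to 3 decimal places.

δ_A = (0.01062507/0.01124000 − 1)×1000 = (0.945291 − 1)×1000 = -54.709 per mil
δ_B = (0.01028362/0.01124000 − 1)×1000 = (0.914913 − 1)×1000 = -85.087 per mil
f_A = (δ_mix − δ_B)/(δ_A − δ_B) = (-80.2 − (-85.087))/(-54.709 − (-85.087))
f_A = 4.887 / 30.378 = 0.1609

0.161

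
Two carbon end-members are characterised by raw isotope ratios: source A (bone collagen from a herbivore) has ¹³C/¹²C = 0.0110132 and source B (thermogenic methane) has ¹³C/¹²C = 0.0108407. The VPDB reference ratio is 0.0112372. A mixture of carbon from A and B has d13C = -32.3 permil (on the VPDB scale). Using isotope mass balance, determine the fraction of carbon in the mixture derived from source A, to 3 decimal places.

δ_A = (0.0110132/0.0112372 − 1)×1000 = (0.980066 − 1)×1000 = -19.934 permil
δ_B = (0.0108407/0.0112372 − 1)×1000 = (0.964715 − 1)×1000 = -35.285 permil
f_A = (δ_mix − δ_B)/(δ_A − δ_B) = (-32.3 − (-35.285))/(-19.934 − (-35.285))
f_A = 2.985 / 15.351 = 0.1944

0.194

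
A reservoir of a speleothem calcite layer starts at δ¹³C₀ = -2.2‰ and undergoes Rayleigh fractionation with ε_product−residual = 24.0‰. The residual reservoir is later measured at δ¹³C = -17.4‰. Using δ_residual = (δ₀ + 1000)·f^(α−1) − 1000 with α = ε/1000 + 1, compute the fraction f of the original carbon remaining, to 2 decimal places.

α − 1 = ε/1000 = 0.0240
(δ_res + 1000)/(δ₀ + 1000) = (-17.4 + 1000)/(-2.2 + 1000) = 982.6/997.8 = 0.984766
f = 0.984766^(1/0.0240) = exp(ln(0.984766)/0.0240) = exp(-0.01535/0.0240)
f = exp(-0.6396) = 0.5275

0.53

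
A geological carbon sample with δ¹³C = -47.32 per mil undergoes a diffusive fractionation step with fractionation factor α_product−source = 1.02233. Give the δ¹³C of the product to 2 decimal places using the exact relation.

-26.05 per mil

δ_product = (δ_source + 1000)·α − 1000
δ_product = (-47.32 + 1000) × 1.02233 − 1000
δ_product = 973.953 − 1000 = -26.047 per mil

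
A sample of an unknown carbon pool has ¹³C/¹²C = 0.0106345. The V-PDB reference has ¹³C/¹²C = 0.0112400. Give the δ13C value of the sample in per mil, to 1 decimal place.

δ13C = (R_sample / R_standard − 1) × 1000
R_sample / R_standard = 0.0106345 / 0.0112400 = 0.946130
δ13C = (0.946130 − 1) × 1000 = -53.87 per mil

-53.9 per mil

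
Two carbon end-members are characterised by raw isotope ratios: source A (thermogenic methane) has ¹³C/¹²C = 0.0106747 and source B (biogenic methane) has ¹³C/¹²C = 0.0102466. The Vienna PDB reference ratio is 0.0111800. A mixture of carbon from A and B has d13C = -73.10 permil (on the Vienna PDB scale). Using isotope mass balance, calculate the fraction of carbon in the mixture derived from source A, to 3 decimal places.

δ_A = (0.0106747/0.0111800 − 1)×1000 = (0.954803 − 1)×1000 = -45.197 permil
δ_B = (0.0102466/0.0111800 − 1)×1000 = (0.916512 − 1)×1000 = -83.488 permil
f_A = (δ_mix − δ_B)/(δ_A − δ_B) = (-73.10 − (-83.488))/(-45.197 − (-83.488))
f_A = 10.388 / 38.292 = 0.2713

0.271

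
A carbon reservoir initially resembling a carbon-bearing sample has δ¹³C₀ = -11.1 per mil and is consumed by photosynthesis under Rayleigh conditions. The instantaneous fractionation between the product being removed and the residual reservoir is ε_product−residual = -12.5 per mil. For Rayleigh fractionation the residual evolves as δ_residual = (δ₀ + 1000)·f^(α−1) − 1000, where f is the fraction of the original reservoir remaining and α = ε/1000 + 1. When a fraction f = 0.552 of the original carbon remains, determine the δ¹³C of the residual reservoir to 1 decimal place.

Rayleigh residual: δ_res = (δ₀ + 1000)·f^(α−1) − 1000
α = ε/1000 + 1 = 0.98750, so α − 1 = -0.01250
f^(α−1) = 0.552^(-0.01250) = 1.007455
δ_res = (-11.1 + 1000) × 1.007455 − 1000 = 996.272 − 1000 = -3.73 per mil

-3.7 per mil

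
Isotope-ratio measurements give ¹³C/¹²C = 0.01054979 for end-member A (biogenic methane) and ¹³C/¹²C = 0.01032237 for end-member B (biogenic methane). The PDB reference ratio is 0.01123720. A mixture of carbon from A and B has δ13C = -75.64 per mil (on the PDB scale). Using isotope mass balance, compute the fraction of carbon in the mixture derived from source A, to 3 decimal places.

0.285

δ_A = (0.01054979/0.01123720 − 1)×1000 = (0.938827 − 1)×1000 = -61.173 per mil
δ_B = (0.01032237/0.01123720 − 1)×1000 = (0.918589 − 1)×1000 = -81.411 per mil
f_A = (δ_mix − δ_B)/(δ_A − δ_B) = (-75.64 − (-81.411))/(-61.173 − (-81.411))
f_A = 5.771 / 20.238 = 0.2851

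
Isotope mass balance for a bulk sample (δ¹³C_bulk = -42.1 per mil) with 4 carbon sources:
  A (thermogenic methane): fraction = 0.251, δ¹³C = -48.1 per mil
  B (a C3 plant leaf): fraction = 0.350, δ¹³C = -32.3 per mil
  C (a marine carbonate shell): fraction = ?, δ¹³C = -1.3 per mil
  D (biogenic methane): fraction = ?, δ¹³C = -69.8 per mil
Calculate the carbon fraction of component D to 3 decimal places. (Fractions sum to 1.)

Let f_D and f_C be the unknown fractions; fractions sum to 1 so f_D + f_C = 0.399.
Mass balance: Σ fᵢ·δᵢ = δ_bulk ⇒ f_D·(-69.8) + f_C·(-1.3) = -42.1 − (-23.378) = -18.722
Substitute f_C = 0.399 − f_D:
f_D·(-69.8 − -1.3) = -18.722 − 0.399×(-1.3) = -18.203
f_D = -18.203 / -68.5 = 0.2657

0.266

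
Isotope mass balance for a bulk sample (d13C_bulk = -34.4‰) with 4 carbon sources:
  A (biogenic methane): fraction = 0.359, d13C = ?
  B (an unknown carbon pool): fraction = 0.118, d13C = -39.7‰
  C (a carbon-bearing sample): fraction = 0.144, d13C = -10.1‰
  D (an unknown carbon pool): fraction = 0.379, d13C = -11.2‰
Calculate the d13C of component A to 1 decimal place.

Isotope mass balance: δ_bulk = Σ fᵢ·δᵢ.
-34.4 = 0.359×δ_A + 0.118×(-39.7) + 0.144×(-10.1) + 0.379×(-11.2)
0.359·δ_A = -34.4 − (-10.384) = -24.016
δ_A = -24.016 / 0.359 = -66.90‰

-66.9‰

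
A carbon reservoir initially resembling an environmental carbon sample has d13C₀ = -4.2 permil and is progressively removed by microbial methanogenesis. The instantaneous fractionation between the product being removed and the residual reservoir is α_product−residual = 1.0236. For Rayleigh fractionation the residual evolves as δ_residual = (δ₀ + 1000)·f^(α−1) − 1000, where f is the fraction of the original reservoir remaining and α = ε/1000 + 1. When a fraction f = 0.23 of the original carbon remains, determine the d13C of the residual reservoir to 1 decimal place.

-38.1 permil

Rayleigh residual: δ_res = (δ₀ + 1000)·f^(α−1) − 1000
α − 1 = 0.02360
f^(α−1) = 0.23^(0.02360) = 0.965910
δ_res = (-4.2 + 1000) × 0.965910 − 1000 = 961.853 − 1000 = -38.15 permil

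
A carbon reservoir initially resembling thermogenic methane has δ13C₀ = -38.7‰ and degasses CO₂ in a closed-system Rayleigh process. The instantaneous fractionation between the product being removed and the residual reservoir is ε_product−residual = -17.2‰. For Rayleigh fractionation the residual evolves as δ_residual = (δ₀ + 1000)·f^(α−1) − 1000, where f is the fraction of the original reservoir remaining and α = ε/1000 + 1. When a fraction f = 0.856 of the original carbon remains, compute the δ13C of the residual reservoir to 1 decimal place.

-36.1‰

Rayleigh residual: δ_res = (δ₀ + 1000)·f^(α−1) − 1000
α = ε/1000 + 1 = 0.98280, so α − 1 = -0.01720
f^(α−1) = 0.856^(-0.01720) = 1.002678
δ_res = (-38.7 + 1000) × 1.002678 − 1000 = 963.874 − 1000 = -36.13‰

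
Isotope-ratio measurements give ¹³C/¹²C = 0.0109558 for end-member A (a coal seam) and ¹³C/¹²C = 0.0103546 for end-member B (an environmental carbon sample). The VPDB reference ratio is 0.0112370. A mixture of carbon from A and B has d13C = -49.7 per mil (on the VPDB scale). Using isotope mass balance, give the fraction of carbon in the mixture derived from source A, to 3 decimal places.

δ_A = (0.0109558/0.0112370 − 1)×1000 = (0.974976 − 1)×1000 = -25.024 per mil
δ_B = (0.0103546/0.0112370 − 1)×1000 = (0.921474 − 1)×1000 = -78.526 per mil
f_A = (δ_mix − δ_B)/(δ_A − δ_B) = (-49.7 − (-78.526))/(-25.024 − (-78.526))
f_A = 28.826 / 53.502 = 0.5388

0.539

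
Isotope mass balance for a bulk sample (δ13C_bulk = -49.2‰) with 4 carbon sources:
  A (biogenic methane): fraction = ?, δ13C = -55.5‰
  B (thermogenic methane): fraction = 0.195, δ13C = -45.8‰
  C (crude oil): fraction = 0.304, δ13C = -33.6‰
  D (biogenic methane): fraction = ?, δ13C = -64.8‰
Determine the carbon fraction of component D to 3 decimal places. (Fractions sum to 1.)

Let f_D and f_A be the unknown fractions; fractions sum to 1 so f_D + f_A = 0.501.
Mass balance: Σ fᵢ·δᵢ = δ_bulk ⇒ f_D·(-64.8) + f_A·(-55.5) = -49.2 − (-19.145) = -30.055
Substitute f_A = 0.501 − f_D:
f_D·(-64.8 − -55.5) = -30.055 − 0.501×(-55.5) = -2.249
f_D = -2.249 / -9.3 = 0.2418

0.242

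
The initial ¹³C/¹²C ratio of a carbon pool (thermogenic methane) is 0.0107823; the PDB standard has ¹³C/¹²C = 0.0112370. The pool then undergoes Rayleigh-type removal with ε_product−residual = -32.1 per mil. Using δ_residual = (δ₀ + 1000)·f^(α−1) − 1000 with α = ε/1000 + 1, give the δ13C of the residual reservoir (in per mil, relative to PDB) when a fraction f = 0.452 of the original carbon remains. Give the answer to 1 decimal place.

δ₀ = (0.0107823/0.0112370 − 1)×1000 = (0.959535 − 1)×1000 = -40.465 per mil
α − 1 = ε/1000 = -0.0321
f^(α−1) = 0.452^(-0.0321) = 1.025817
δ_res = (-40.465 + 1000) × 1.025817 − 1000 = 984.308 − 1000 = -15.69 per mil

-15.7 per mil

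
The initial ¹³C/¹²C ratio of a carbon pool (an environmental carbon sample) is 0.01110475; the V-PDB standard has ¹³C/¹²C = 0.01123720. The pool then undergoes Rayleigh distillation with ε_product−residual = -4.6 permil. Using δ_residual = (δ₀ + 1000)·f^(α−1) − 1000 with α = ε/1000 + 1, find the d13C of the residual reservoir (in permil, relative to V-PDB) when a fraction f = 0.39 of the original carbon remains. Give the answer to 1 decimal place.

-7.5 permil

δ₀ = (0.01110475/0.01123720 − 1)×1000 = (0.988213 − 1)×1000 = -11.787 permil
α − 1 = ε/1000 = -0.0046
f^(α−1) = 0.39^(-0.0046) = 1.004341
δ_res = (-11.787 + 1000) × 1.004341 − 1000 = 992.503 − 1000 = -7.50 permil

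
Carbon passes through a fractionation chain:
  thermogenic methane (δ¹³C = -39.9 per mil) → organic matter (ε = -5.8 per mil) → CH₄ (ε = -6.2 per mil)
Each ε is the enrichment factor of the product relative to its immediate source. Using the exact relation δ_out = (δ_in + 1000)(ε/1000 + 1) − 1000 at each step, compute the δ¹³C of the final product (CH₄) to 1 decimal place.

step 1: δ = (-39.90 + 1000)·(-5.8/1000 + 1) − 1000 = -45.47 per mil
step 2: δ = (-45.47 + 1000)·(-6.2/1000 + 1) − 1000 = -51.39 per mil

-51.4 per mil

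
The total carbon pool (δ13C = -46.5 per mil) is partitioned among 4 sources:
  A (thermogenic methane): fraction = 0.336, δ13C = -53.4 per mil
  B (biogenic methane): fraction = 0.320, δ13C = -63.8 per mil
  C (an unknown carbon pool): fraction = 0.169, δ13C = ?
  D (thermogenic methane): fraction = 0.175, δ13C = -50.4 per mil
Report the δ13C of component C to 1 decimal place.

Isotope mass balance: δ_bulk = Σ fᵢ·δᵢ.
-46.5 = 0.336×(-53.4) + 0.320×(-63.8) + 0.169×δ_C + 0.175×(-50.4)
0.169·δ_C = -46.5 − (-47.178) = 0.678
δ_C = 0.678 / 0.169 = 4.01 per mil

4.0 per mil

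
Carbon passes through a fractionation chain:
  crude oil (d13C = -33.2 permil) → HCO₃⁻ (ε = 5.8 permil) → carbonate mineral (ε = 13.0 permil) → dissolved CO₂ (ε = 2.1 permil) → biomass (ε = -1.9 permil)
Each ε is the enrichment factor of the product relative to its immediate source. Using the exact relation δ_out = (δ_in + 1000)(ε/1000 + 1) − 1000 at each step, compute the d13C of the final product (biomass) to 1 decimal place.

-14.8 permil

step 1: δ = (-33.20 + 1000)·(5.8/1000 + 1) − 1000 = -27.59 permil
step 2: δ = (-27.59 + 1000)·(13.0/1000 + 1) − 1000 = -14.95 permil
step 3: δ = (-14.95 + 1000)·(2.1/1000 + 1) − 1000 = -12.88 permil
step 4: δ = (-12.88 + 1000)·(-1.9/1000 + 1) − 1000 = -14.76 permil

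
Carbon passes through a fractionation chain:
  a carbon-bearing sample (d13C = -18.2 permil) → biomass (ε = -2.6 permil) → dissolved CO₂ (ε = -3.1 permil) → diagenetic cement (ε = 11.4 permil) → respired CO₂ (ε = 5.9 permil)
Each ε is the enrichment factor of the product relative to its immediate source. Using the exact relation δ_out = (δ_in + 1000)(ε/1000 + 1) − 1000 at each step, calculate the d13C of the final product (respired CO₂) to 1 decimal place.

-6.8 permil

step 1: δ = (-18.20 + 1000)·(-2.6/1000 + 1) − 1000 = -20.75 permil
step 2: δ = (-20.75 + 1000)·(-3.1/1000 + 1) − 1000 = -23.79 permil
step 3: δ = (-23.79 + 1000)·(11.4/1000 + 1) − 1000 = -12.66 permil
step 4: δ = (-12.66 + 1000)·(5.9/1000 + 1) − 1000 = -6.83 permil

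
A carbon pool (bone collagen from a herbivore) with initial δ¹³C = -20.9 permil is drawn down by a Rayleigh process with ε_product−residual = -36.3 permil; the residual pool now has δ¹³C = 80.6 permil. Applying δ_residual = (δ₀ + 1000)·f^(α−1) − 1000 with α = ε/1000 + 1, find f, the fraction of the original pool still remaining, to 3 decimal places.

α − 1 = ε/1000 = -0.0363
(δ_res + 1000)/(δ₀ + 1000) = (80.6 + 1000)/(-20.9 + 1000) = 1080.6/979.1 = 1.103667
f = 1.103667^(1/-0.0363) = exp(ln(1.103667)/-0.0363) = exp(0.09864/-0.0363)
f = exp(-2.7173) = 0.0661

0.066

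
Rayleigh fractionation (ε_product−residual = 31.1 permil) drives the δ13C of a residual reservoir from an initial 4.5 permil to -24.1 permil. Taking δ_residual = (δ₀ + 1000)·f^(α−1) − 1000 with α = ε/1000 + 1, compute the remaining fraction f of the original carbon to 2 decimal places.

α − 1 = ε/1000 = 0.0311
(δ_res + 1000)/(δ₀ + 1000) = (-24.1 + 1000)/(4.5 + 1000) = 975.9/1004.5 = 0.971528
f = 0.971528^(1/0.0311) = exp(ln(0.971528)/0.0311) = exp(-0.02889/0.0311)
f = exp(-0.9288) = 0.3950

0.40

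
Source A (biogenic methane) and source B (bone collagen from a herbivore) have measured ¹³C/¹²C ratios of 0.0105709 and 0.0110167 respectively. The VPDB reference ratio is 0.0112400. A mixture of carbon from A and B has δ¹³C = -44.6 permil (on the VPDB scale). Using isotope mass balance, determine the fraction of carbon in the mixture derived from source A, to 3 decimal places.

0.624

δ_A = (0.0105709/0.0112400 − 1)×1000 = (0.940472 − 1)×1000 = -59.528 permil
δ_B = (0.0110167/0.0112400 − 1)×1000 = (0.980133 − 1)×1000 = -19.867 permil
f_A = (δ_mix − δ_B)/(δ_A − δ_B) = (-44.6 − (-19.867))/(-59.528 − (-19.867))
f_A = -24.733 / -39.662 = 0.6236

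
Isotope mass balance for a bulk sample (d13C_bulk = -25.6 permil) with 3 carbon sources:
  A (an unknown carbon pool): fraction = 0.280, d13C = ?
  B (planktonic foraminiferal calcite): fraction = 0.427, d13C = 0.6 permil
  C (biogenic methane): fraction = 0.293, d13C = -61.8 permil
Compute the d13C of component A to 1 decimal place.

-27.7 permil

Isotope mass balance: δ_bulk = Σ fᵢ·δᵢ.
-25.6 = 0.280×δ_A + 0.427×(0.6) + 0.293×(-61.8)
0.280·δ_A = -25.6 − (-17.851) = -7.749
δ_A = -7.749 / 0.280 = -27.67 permil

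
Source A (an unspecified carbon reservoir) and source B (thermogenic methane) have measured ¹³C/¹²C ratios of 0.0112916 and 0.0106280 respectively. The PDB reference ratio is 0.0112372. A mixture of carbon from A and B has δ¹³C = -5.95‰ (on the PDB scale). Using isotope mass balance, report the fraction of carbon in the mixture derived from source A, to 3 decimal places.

0.817

δ_A = (0.0112916/0.0112372 − 1)×1000 = (1.004841 − 1)×1000 = 4.841‰
δ_B = (0.0106280/0.0112372 − 1)×1000 = (0.945787 − 1)×1000 = -54.213‰
f_A = (δ_mix − δ_B)/(δ_A − δ_B) = (-5.95 − (-54.213))/(4.841 − (-54.213))
f_A = 48.263 / 59.054 = 0.8173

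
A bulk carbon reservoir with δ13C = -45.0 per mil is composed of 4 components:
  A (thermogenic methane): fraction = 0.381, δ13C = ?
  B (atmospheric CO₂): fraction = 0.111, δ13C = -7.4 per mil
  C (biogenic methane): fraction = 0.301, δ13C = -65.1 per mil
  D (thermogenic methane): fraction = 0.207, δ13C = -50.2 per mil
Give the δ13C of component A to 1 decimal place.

Isotope mass balance: δ_bulk = Σ fᵢ·δᵢ.
-45.0 = 0.381×δ_A + 0.111×(-7.4) + 0.301×(-65.1) + 0.207×(-50.2)
0.381·δ_A = -45.0 − (-30.808) = -14.192
δ_A = -14.192 / 0.381 = -37.25 per mil

-37.2 per mil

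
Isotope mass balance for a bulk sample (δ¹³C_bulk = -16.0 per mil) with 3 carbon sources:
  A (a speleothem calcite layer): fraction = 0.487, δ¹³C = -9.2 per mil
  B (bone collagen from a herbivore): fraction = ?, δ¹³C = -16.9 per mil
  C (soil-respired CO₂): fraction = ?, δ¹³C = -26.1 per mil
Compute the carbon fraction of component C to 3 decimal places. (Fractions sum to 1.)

0.310

Let f_C and f_B be the unknown fractions; fractions sum to 1 so f_C + f_B = 0.513.
Mass balance: Σ fᵢ·δᵢ = δ_bulk ⇒ f_C·(-26.1) + f_B·(-16.9) = -16.0 − (-4.480) = -11.520
Substitute f_B = 0.513 − f_C:
f_C·(-26.1 − -16.9) = -11.520 − 0.513×(-16.9) = -2.850
f_C = -2.850 / -9.2 = 0.3098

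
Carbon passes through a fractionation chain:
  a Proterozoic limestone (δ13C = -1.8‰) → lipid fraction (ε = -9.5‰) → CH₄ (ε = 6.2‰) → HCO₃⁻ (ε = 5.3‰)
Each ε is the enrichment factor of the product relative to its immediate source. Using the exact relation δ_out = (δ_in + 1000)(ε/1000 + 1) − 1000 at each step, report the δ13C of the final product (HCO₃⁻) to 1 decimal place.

step 1: δ = (-1.80 + 1000)·(-9.5/1000 + 1) − 1000 = -11.28‰
step 2: δ = (-11.28 + 1000)·(6.2/1000 + 1) − 1000 = -5.15‰
step 3: δ = (-5.15 + 1000)·(5.3/1000 + 1) − 1000 = 0.12‰

0.1‰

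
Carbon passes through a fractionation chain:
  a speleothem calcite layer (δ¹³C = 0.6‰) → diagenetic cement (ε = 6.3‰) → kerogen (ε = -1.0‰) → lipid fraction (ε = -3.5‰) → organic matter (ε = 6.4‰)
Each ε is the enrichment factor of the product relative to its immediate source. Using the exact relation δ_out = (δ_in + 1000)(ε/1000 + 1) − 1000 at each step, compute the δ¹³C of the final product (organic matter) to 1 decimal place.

8.8‰

step 1: δ = (0.60 + 1000)·(6.3/1000 + 1) − 1000 = 6.90‰
step 2: δ = (6.90 + 1000)·(-1.0/1000 + 1) − 1000 = 5.90‰
step 3: δ = (5.90 + 1000)·(-3.5/1000 + 1) − 1000 = 2.38‰
step 4: δ = (2.38 + 1000)·(6.4/1000 + 1) − 1000 = 8.79‰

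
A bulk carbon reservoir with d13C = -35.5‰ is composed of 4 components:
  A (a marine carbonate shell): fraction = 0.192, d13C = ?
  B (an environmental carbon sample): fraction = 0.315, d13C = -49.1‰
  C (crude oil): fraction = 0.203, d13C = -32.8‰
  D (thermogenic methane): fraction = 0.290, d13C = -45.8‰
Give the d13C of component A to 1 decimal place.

Isotope mass balance: δ_bulk = Σ fᵢ·δᵢ.
-35.5 = 0.192×δ_A + 0.315×(-49.1) + 0.203×(-32.8) + 0.290×(-45.8)
0.192·δ_A = -35.5 − (-35.407) = -0.093
δ_A = -0.093 / 0.192 = -0.48‰

-0.5‰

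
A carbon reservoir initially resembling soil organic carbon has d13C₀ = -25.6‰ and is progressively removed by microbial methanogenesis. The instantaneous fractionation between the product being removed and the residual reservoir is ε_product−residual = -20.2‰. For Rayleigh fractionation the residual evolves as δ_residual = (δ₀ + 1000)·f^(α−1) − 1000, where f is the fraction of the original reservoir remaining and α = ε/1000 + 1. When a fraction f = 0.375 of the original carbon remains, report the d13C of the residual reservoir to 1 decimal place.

Rayleigh residual: δ_res = (δ₀ + 1000)·f^(α−1) − 1000
α = ε/1000 + 1 = 0.97980, so α − 1 = -0.02020
f^(α−1) = 0.375^(-0.02020) = 1.020010
δ_res = (-25.6 + 1000) × 1.020010 − 1000 = 993.898 − 1000 = -6.10‰

-6.1‰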